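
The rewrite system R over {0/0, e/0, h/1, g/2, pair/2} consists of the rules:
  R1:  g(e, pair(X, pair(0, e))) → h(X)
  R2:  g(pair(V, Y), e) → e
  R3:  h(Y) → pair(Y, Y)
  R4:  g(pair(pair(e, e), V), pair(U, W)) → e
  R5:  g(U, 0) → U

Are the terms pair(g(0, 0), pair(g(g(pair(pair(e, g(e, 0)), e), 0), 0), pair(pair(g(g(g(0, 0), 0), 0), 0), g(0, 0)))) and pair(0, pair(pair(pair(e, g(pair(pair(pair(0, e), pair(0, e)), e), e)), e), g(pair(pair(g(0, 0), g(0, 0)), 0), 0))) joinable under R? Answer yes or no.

Reduce t₁ = pair(g(0, 0), pair(g(g(pair(pair(e, g(e, 0)), e), 0), 0), pair(pair(g(g(g(0, 0), 0), 0), 0), g(0, 0)))):
1. pair(g(0, 0), pair(g(g(pair(pair(e, g(e, 0)), e), 0), 0), pair(pair(g(g(g(0, 0), 0), 0), 0), g(0, 0))))  →  pair(0, pair(g(g(pair(pair(e, g(e, 0)), e), 0), 0), pair(pair(g(g(g(0, 0), 0), 0), 0), g(0, 0))))   [R5 at 1]
2. pair(0, pair(g(g(pair(pair(e, g(e, 0)), e), 0), 0), pair(pair(g(g(g(0, 0), 0), 0), 0), g(0, 0))))  →  pair(0, pair(g(pair(pair(e, g(e, 0)), e), 0), pair(pair(g(g(g(0, 0), 0), 0), 0), g(0, 0))))   [R5 at 2.1]
3. pair(0, pair(g(pair(pair(e, g(e, 0)), e), 0), pair(pair(g(g(g(0, 0), 0), 0), 0), g(0, 0))))  →  pair(0, pair(pair(pair(e, g(e, 0)), e), pair(pair(g(g(g(0, 0), 0), 0), 0), g(0, 0))))   [R5 at 2.1]
4. pair(0, pair(pair(pair(e, g(e, 0)), e), pair(pair(g(g(g(0, 0), 0), 0), 0), g(0, 0))))  →  pair(0, pair(pair(pair(e, e), e), pair(pair(g(g(g(0, 0), 0), 0), 0), g(0, 0))))   [R5 at 2.1.1.2]
5. pair(0, pair(pair(pair(e, e), e), pair(pair(g(g(g(0, 0), 0), 0), 0), g(0, 0))))  →  pair(0, pair(pair(pair(e, e), e), pair(pair(g(g(0, 0), 0), 0), g(0, 0))))   [R5 at 2.2.1.1]
6. pair(0, pair(pair(pair(e, e), e), pair(pair(g(g(0, 0), 0), 0), g(0, 0))))  →  pair(0, pair(pair(pair(e, e), e), pair(pair(g(0, 0), 0), g(0, 0))))   [R5 at 2.2.1.1]
7. pair(0, pair(pair(pair(e, e), e), pair(pair(g(0, 0), 0), g(0, 0))))  →  pair(0, pair(pair(pair(e, e), e), pair(pair(0, 0), g(0, 0))))   [R5 at 2.2.1.1]
8. pair(0, pair(pair(pair(e, e), e), pair(pair(0, 0), g(0, 0))))  →  pair(0, pair(pair(pair(e, e), e), pair(pair(0, 0), 0)))   [R5 at 2.2.2]

Reduce t₂ = pair(0, pair(pair(pair(e, g(pair(pair(pair(0, e), pair(0, e)), e), e)), e), g(pair(pair(g(0, 0), g(0, 0)), 0), 0))):
1. pair(0, pair(pair(pair(e, g(pair(pair(pair(0, e), pair(0, e)), e), e)), e), g(pair(pair(g(0, 0), g(0, 0)), 0), 0)))  →  pair(0, pair(pair(pair(e, e), e), g(pair(pair(g(0, 0), g(0, 0)), 0), 0)))   [R2 at 2.1.1.2]
2. pair(0, pair(pair(pair(e, e), e), g(pair(pair(g(0, 0), g(0, 0)), 0), 0)))  →  pair(0, pair(pair(pair(e, e), e), pair(pair(g(0, 0), g(0, 0)), 0)))   [R5 at 2.2]
3. pair(0, pair(pair(pair(e, e), e), pair(pair(g(0, 0), g(0, 0)), 0)))  →  pair(0, pair(pair(pair(e, e), e), pair(pair(0, g(0, 0)), 0)))   [R5 at 2.2.1.1]
4. pair(0, pair(pair(pair(e, e), e), pair(pair(0, g(0, 0)), 0)))  →  pair(0, pair(pair(pair(e, e), e), pair(pair(0, 0), 0)))   [R5 at 2.2.1.2]

yes — NF(t₁) = pair(0, pair(pair(pair(e, e), e), pair(pair(0, 0), 0))), NF(t₂) = pair(0, pair(pair(pair(e, e), e), pair(pair(0, 0), 0)))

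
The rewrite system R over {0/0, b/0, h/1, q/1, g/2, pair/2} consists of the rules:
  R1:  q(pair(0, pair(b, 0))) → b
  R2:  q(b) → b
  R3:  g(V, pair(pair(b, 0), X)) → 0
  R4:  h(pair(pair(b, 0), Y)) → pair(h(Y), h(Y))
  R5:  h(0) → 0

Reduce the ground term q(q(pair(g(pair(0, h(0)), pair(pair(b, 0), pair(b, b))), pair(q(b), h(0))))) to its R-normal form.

1. q(q(pair(g(pair(0, h(0)), pair(pair(b, 0), pair(b, b))), pair(q(b), h(0)))))  →  q(q(pair(0, pair(q(b), h(0)))))   [R3 at 1.1.1]
2. q(q(pair(0, pair(q(b), h(0)))))  →  q(q(pair(0, pair(b, h(0)))))   [R2 at 1.1.2.1]
3. q(q(pair(0, pair(b, h(0)))))  →  q(q(pair(0, pair(b, 0))))   [R5 at 1.1.2.2]
4. q(q(pair(0, pair(b, 0))))  →  q(b)   [R1 at 1]
5. q(b)  →  b   [R2 at ε]

b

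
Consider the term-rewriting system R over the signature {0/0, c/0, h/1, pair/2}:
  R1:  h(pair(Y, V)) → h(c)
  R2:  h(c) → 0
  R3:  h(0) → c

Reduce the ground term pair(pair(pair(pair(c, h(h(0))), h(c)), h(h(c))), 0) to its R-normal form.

pair(pair(pair(pair(c, 0), 0), c), 0)

1. pair(pair(pair(pair(c, h(h(0))), h(c)), h(h(c))), 0)  →  pair(pair(pair(pair(c, h(c)), h(c)), h(h(c))), 0)   [R3 at 1.1.1.2.1]
2. pair(pair(pair(pair(c, h(c)), h(c)), h(h(c))), 0)  →  pair(pair(pair(pair(c, 0), h(c)), h(h(c))), 0)   [R2 at 1.1.1.2]
3. pair(pair(pair(pair(c, 0), h(c)), h(h(c))), 0)  →  pair(pair(pair(pair(c, 0), 0), h(h(c))), 0)   [R2 at 1.1.2]
4. pair(pair(pair(pair(c, 0), 0), h(h(c))), 0)  →  pair(pair(pair(pair(c, 0), 0), h(0)), 0)   [R2 at 1.2.1]
5. pair(pair(pair(pair(c, 0), 0), h(0)), 0)  →  pair(pair(pair(pair(c, 0), 0), c), 0)   [R3 at 1.2]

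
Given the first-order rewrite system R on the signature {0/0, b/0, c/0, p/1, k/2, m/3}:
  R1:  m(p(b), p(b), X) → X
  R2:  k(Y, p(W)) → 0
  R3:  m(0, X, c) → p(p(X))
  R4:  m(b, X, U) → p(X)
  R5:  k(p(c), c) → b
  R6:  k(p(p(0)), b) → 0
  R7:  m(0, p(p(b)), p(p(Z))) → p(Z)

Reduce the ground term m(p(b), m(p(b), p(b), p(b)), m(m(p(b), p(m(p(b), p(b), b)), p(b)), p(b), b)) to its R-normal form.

b

1. m(p(b), m(p(b), p(b), p(b)), m(m(p(b), p(m(p(b), p(b), b)), p(b)), p(b), b))  →  m(p(b), p(b), m(m(p(b), p(m(p(b), p(b), b)), p(b)), p(b), b))   [R1 at 2]
2. m(p(b), p(b), m(m(p(b), p(m(p(b), p(b), b)), p(b)), p(b), b))  →  m(m(p(b), p(m(p(b), p(b), b)), p(b)), p(b), b)   [R1 at ε]
3. m(m(p(b), p(m(p(b), p(b), b)), p(b)), p(b), b)  →  m(m(p(b), p(b), p(b)), p(b), b)   [R1 at 1.2.1]
4. m(m(p(b), p(b), p(b)), p(b), b)  →  m(p(b), p(b), b)   [R1 at 1]
5. m(p(b), p(b), b)  →  b   [R1 at ε]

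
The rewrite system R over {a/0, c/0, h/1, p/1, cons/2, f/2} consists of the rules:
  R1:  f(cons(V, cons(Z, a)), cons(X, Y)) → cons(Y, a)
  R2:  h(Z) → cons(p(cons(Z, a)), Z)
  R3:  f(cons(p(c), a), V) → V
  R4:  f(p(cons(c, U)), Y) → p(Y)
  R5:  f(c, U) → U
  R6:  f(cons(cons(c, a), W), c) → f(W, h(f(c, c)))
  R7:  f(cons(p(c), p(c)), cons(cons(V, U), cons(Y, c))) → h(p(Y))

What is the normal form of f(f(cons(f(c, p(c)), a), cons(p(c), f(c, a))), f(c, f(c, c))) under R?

c

1. f(f(cons(f(c, p(c)), a), cons(p(c), f(c, a))), f(c, f(c, c)))  →  f(f(cons(p(c), a), cons(p(c), f(c, a))), f(c, f(c, c)))   [R5 at 1.1.1]
2. f(f(cons(p(c), a), cons(p(c), f(c, a))), f(c, f(c, c)))  →  f(cons(p(c), f(c, a)), f(c, f(c, c)))   [R3 at 1]
3. f(cons(p(c), f(c, a)), f(c, f(c, c)))  →  f(cons(p(c), a), f(c, f(c, c)))   [R5 at 1.2]
4. f(cons(p(c), a), f(c, f(c, c)))  →  f(c, f(c, c))   [R3 at ε]
5. f(c, f(c, c))  →  f(c, c)   [R5 at ε]
6. f(c, c)  →  c   [R5 at ε]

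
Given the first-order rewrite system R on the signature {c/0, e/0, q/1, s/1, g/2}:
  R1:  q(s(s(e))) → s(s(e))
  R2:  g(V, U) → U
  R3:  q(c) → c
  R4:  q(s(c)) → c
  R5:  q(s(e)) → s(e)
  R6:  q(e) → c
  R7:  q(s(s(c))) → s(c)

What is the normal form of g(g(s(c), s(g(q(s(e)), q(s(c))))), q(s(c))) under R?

c

1. g(g(s(c), s(g(q(s(e)), q(s(c))))), q(s(c)))  →  q(s(c))   [R2 at ε]
2. q(s(c))  →  c   [R4 at ε]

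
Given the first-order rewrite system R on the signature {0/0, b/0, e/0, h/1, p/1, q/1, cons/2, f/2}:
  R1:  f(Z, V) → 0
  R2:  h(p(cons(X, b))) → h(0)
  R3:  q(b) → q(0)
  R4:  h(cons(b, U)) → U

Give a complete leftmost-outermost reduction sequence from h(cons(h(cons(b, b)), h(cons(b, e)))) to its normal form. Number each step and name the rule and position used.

1. h(cons(h(cons(b, b)), h(cons(b, e))))  →  h(cons(b, h(cons(b, e))))   [R4 at 1.1]
2. h(cons(b, h(cons(b, e))))  →  h(cons(b, e))   [R4 at ε]
3. h(cons(b, e))  →  e   [R4 at ε]

e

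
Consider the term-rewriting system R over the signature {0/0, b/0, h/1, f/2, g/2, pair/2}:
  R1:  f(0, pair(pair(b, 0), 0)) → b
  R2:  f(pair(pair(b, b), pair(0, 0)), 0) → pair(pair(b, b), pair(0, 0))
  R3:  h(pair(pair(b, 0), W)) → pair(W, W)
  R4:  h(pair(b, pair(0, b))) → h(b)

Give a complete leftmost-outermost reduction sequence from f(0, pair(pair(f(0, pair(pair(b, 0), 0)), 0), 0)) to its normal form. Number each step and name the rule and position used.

1. f(0, pair(pair(f(0, pair(pair(b, 0), 0)), 0), 0))  →  f(0, pair(pair(b, 0), 0))   [R1 at 2.1.1]
2. f(0, pair(pair(b, 0), 0))  →  b   [R1 at ε]

b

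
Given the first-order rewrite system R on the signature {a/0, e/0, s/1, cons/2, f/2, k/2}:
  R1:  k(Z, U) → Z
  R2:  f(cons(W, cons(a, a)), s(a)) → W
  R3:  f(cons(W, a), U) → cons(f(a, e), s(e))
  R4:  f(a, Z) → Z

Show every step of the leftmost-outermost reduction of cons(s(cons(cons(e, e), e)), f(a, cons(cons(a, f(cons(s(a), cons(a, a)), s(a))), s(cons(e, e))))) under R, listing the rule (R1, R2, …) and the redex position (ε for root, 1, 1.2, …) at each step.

1. cons(s(cons(cons(e, e), e)), f(a, cons(cons(a, f(cons(s(a), cons(a, a)), s(a))), s(cons(e, e)))))  →  cons(s(cons(cons(e, e), e)), cons(cons(a, f(cons(s(a), cons(a, a)), s(a))), s(cons(e, e))))   [R4 at 2]
2. cons(s(cons(cons(e, e), e)), cons(cons(a, f(cons(s(a), cons(a, a)), s(a))), s(cons(e, e))))  →  cons(s(cons(cons(e, e), e)), cons(cons(a, s(a)), s(cons(e, e))))   [R2 at 2.1.2]

cons(s(cons(cons(e, e), e)), cons(cons(a, s(a)), s(cons(e, e))))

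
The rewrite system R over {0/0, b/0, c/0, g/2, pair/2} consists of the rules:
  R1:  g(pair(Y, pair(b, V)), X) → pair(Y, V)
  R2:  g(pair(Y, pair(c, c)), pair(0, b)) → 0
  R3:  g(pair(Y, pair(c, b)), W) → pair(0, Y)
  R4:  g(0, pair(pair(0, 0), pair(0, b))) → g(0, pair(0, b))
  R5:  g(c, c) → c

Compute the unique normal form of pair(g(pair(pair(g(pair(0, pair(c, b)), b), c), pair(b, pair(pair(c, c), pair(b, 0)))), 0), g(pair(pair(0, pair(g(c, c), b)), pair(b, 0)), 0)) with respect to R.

1. pair(g(pair(pair(g(pair(0, pair(c, b)), b), c), pair(b, pair(pair(c, c), pair(b, 0)))), 0), g(pair(pair(0, pair(g(c, c), b)), pair(b, 0)), 0))  →  pair(pair(pair(g(pair(0, pair(c, b)), b), c), pair(pair(c, c), pair(b, 0))), g(pair(pair(0, pair(g(c, c), b)), pair(b, 0)), 0))   [R1 at 1]
2. pair(pair(pair(g(pair(0, pair(c, b)), b), c), pair(pair(c, c), pair(b, 0))), g(pair(pair(0, pair(g(c, c), b)), pair(b, 0)), 0))  →  pair(pair(pair(pair(0, 0), c), pair(pair(c, c), pair(b, 0))), g(pair(pair(0, pair(g(c, c), b)), pair(b, 0)), 0))   [R3 at 1.1.1]
3. pair(pair(pair(pair(0, 0), c), pair(pair(c, c), pair(b, 0))), g(pair(pair(0, pair(g(c, c), b)), pair(b, 0)), 0))  →  pair(pair(pair(pair(0, 0), c), pair(pair(c, c), pair(b, 0))), pair(pair(0, pair(g(c, c), b)), 0))   [R1 at 2]
4. pair(pair(pair(pair(0, 0), c), pair(pair(c, c), pair(b, 0))), pair(pair(0, pair(g(c, c), b)), 0))  →  pair(pair(pair(pair(0, 0), c), pair(pair(c, c), pair(b, 0))), pair(pair(0, pair(c, b)), 0))   [R5 at 2.1.2.1]

pair(pair(pair(pair(0, 0), c), pair(pair(c, c), pair(b, 0))), pair(pair(0, pair(c, b)), 0))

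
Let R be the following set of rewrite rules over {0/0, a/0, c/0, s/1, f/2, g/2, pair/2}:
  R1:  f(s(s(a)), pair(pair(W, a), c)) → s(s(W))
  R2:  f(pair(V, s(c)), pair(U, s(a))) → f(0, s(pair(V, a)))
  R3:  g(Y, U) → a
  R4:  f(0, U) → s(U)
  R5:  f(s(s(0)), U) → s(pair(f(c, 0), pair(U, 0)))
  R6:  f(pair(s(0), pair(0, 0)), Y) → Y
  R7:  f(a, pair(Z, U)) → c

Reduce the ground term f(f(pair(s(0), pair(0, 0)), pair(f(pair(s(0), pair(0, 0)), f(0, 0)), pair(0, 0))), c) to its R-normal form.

1. f(f(pair(s(0), pair(0, 0)), pair(f(pair(s(0), pair(0, 0)), f(0, 0)), pair(0, 0))), c)  →  f(pair(f(pair(s(0), pair(0, 0)), f(0, 0)), pair(0, 0)), c)   [R6 at 1]
2. f(pair(f(pair(s(0), pair(0, 0)), f(0, 0)), pair(0, 0)), c)  →  f(pair(f(0, 0), pair(0, 0)), c)   [R6 at 1.1]
3. f(pair(f(0, 0), pair(0, 0)), c)  →  f(pair(s(0), pair(0, 0)), c)   [R4 at 1.1]
4. f(pair(s(0), pair(0, 0)), c)  →  c   [R6 at ε]

c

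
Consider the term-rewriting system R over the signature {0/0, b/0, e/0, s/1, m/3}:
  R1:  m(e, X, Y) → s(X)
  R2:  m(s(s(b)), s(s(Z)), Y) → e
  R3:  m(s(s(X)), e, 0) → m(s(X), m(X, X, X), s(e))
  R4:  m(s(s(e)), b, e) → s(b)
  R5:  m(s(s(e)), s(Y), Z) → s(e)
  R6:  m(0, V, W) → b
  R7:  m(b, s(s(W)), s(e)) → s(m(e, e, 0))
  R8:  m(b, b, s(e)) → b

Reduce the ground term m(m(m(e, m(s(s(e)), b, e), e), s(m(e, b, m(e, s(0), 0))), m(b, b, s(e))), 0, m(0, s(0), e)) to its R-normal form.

s(0)

1. m(m(m(e, m(s(s(e)), b, e), e), s(m(e, b, m(e, s(0), 0))), m(b, b, s(e))), 0, m(0, s(0), e))  →  m(m(s(m(s(s(e)), b, e)), s(m(e, b, m(e, s(0), 0))), m(b, b, s(e))), 0, m(0, s(0), e))   [R1 at 1.1]
2. m(m(s(m(s(s(e)), b, e)), s(m(e, b, m(e, s(0), 0))), m(b, b, s(e))), 0, m(0, s(0), e))  →  m(m(s(s(b)), s(m(e, b, m(e, s(0), 0))), m(b, b, s(e))), 0, m(0, s(0), e))   [R4 at 1.1.1]
3. m(m(s(s(b)), s(m(e, b, m(e, s(0), 0))), m(b, b, s(e))), 0, m(0, s(0), e))  →  m(m(s(s(b)), s(s(b)), m(b, b, s(e))), 0, m(0, s(0), e))   [R1 at 1.2.1]
4. m(m(s(s(b)), s(s(b)), m(b, b, s(e))), 0, m(0, s(0), e))  →  m(e, 0, m(0, s(0), e))   [R2 at 1]
5. m(e, 0, m(0, s(0), e))  →  s(0)   [R1 at ε]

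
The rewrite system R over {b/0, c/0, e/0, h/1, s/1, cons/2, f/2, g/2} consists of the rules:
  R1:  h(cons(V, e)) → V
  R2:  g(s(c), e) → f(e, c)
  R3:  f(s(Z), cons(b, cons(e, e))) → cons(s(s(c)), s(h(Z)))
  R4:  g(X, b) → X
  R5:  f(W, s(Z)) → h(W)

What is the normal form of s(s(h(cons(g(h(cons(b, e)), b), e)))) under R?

s(s(b))

1. s(s(h(cons(g(h(cons(b, e)), b), e))))  →  s(s(g(h(cons(b, e)), b)))   [R1 at 1.1]
2. s(s(g(h(cons(b, e)), b)))  →  s(s(h(cons(b, e))))   [R4 at 1.1]
3. s(s(h(cons(b, e))))  →  s(s(b))   [R1 at 1.1]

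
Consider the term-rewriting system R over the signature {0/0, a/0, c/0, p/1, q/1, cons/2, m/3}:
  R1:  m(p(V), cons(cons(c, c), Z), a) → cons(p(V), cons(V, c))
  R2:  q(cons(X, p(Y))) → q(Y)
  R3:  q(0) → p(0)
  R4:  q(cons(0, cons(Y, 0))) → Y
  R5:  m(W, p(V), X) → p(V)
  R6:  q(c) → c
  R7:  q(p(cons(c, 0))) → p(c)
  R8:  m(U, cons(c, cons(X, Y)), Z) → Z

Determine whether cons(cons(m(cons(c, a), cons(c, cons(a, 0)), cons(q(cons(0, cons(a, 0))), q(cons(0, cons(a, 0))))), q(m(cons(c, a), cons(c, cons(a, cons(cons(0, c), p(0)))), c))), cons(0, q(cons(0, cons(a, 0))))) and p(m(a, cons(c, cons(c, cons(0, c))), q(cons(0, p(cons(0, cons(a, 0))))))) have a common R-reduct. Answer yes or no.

no — NF(t₁) = cons(cons(cons(a, a), c), cons(0, a)), NF(t₂) = p(a)

Reduce t₁ = cons(cons(m(cons(c, a), cons(c, cons(a, 0)), cons(q(cons(0, cons(a, 0))), q(cons(0, cons(a, 0))))), q(m(cons(c, a), cons(c, cons(a, cons(cons(0, c), p(0)))), c))), cons(0, q(cons(0, cons(a, 0))))):
1. cons(cons(m(cons(c, a), cons(c, cons(a, 0)), cons(q(cons(0, cons(a, 0))), q(cons(0, cons(a, 0))))), q(m(cons(c, a), cons(c, cons(a, cons(cons(0, c), p(0)))), c))), cons(0, q(cons(0, cons(a, 0)))))  →  cons(cons(cons(q(cons(0, cons(a, 0))), q(cons(0, cons(a, 0)))), q(m(cons(c, a), cons(c, cons(a, cons(cons(0, c), p(0)))), c))), cons(0, q(cons(0, cons(a, 0)))))   [R8 at 1.1]
2. cons(cons(cons(q(cons(0, cons(a, 0))), q(cons(0, cons(a, 0)))), q(m(cons(c, a), cons(c, cons(a, cons(cons(0, c), p(0)))), c))), cons(0, q(cons(0, cons(a, 0)))))  →  cons(cons(cons(a, q(cons(0, cons(a, 0)))), q(m(cons(c, a), cons(c, cons(a, cons(cons(0, c), p(0)))), c))), cons(0, q(cons(0, cons(a, 0)))))   [R4 at 1.1.1]
3. cons(cons(cons(a, q(cons(0, cons(a, 0)))), q(m(cons(c, a), cons(c, cons(a, cons(cons(0, c), p(0)))), c))), cons(0, q(cons(0, cons(a, 0)))))  →  cons(cons(cons(a, a), q(m(cons(c, a), cons(c, cons(a, cons(cons(0, c), p(0)))), c))), cons(0, q(cons(0, cons(a, 0)))))   [R4 at 1.1.2]
4. cons(cons(cons(a, a), q(m(cons(c, a), cons(c, cons(a, cons(cons(0, c), p(0)))), c))), cons(0, q(cons(0, cons(a, 0)))))  →  cons(cons(cons(a, a), q(c)), cons(0, q(cons(0, cons(a, 0)))))   [R8 at 1.2.1]
5. cons(cons(cons(a, a), q(c)), cons(0, q(cons(0, cons(a, 0)))))  →  cons(cons(cons(a, a), c), cons(0, q(cons(0, cons(a, 0)))))   [R6 at 1.2]
6. cons(cons(cons(a, a), c), cons(0, q(cons(0, cons(a, 0)))))  →  cons(cons(cons(a, a), c), cons(0, a))   [R4 at 2.2]

Reduce t₂ = p(m(a, cons(c, cons(c, cons(0, c))), q(cons(0, p(cons(0, cons(a, 0))))))):
1. p(m(a, cons(c, cons(c, cons(0, c))), q(cons(0, p(cons(0, cons(a, 0)))))))  →  p(q(cons(0, p(cons(0, cons(a, 0))))))   [R8 at 1]
2. p(q(cons(0, p(cons(0, cons(a, 0))))))  →  p(q(cons(0, cons(a, 0))))   [R2 at 1]
3. p(q(cons(0, cons(a, 0))))  →  p(a)   [R4 at 1]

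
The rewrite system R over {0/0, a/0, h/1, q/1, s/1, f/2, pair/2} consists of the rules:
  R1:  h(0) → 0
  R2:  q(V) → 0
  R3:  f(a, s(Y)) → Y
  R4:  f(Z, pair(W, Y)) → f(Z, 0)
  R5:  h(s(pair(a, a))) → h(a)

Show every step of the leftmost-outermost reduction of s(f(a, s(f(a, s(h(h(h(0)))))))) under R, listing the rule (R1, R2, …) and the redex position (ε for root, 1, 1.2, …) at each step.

1. s(f(a, s(f(a, s(h(h(h(0))))))))  →  s(f(a, s(h(h(h(0))))))   [R3 at 1]
2. s(f(a, s(h(h(h(0))))))  →  s(h(h(h(0))))   [R3 at 1]
3. s(h(h(h(0))))  →  s(h(h(0)))   [R1 at 1.1.1]
4. s(h(h(0)))  →  s(h(0))   [R1 at 1.1]
5. s(h(0))  →  s(0)   [R1 at 1]

s(0)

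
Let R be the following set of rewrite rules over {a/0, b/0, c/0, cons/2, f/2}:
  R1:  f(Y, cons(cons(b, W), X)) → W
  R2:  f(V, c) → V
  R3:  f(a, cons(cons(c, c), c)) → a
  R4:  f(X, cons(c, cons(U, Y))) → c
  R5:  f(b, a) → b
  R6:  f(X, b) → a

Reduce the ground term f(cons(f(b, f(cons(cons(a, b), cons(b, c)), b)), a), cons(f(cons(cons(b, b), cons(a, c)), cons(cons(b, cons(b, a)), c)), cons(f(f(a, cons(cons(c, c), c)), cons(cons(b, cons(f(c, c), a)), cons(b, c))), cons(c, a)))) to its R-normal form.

1. f(cons(f(b, f(cons(cons(a, b), cons(b, c)), b)), a), cons(f(cons(cons(b, b), cons(a, c)), cons(cons(b, cons(b, a)), c)), cons(f(f(a, cons(cons(c, c), c)), cons(cons(b, cons(f(c, c), a)), cons(b, c))), cons(c, a))))  →  f(cons(f(b, a), a), cons(f(cons(cons(b, b), cons(a, c)), cons(cons(b, cons(b, a)), c)), cons(f(f(a, cons(cons(c, c), c)), cons(cons(b, cons(f(c, c), a)), cons(b, c))), cons(c, a))))   [R6 at 1.1.2]
2. f(cons(f(b, a), a), cons(f(cons(cons(b, b), cons(a, c)), cons(cons(b, cons(b, a)), c)), cons(f(f(a, cons(cons(c, c), c)), cons(cons(b, cons(f(c, c), a)), cons(b, c))), cons(c, a))))  →  f(cons(b, a), cons(f(cons(cons(b, b), cons(a, c)), cons(cons(b, cons(b, a)), c)), cons(f(f(a, cons(cons(c, c), c)), cons(cons(b, cons(f(c, c), a)), cons(b, c))), cons(c, a))))   [R5 at 1.1]
3. f(cons(b, a), cons(f(cons(cons(b, b), cons(a, c)), cons(cons(b, cons(b, a)), c)), cons(f(f(a, cons(cons(c, c), c)), cons(cons(b, cons(f(c, c), a)), cons(b, c))), cons(c, a))))  →  f(cons(b, a), cons(cons(b, a), cons(f(f(a, cons(cons(c, c), c)), cons(cons(b, cons(f(c, c), a)), cons(b, c))), cons(c, a))))   [R1 at 2.1]
4. f(cons(b, a), cons(cons(b, a), cons(f(f(a, cons(cons(c, c), c)), cons(cons(b, cons(f(c, c), a)), cons(b, c))), cons(c, a))))  →  a   [R1 at ε]

a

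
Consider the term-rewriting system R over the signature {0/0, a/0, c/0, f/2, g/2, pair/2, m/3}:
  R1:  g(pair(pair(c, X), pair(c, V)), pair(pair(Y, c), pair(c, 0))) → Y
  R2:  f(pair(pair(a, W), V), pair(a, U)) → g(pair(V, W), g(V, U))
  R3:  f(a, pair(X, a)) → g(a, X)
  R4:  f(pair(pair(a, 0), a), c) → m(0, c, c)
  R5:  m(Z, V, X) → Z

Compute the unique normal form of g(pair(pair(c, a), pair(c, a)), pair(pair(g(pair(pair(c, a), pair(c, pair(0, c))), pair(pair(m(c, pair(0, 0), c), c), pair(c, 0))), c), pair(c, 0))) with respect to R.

c

1. g(pair(pair(c, a), pair(c, a)), pair(pair(g(pair(pair(c, a), pair(c, pair(0, c))), pair(pair(m(c, pair(0, 0), c), c), pair(c, 0))), c), pair(c, 0)))  →  g(pair(pair(c, a), pair(c, pair(0, c))), pair(pair(m(c, pair(0, 0), c), c), pair(c, 0)))   [R1 at ε]
2. g(pair(pair(c, a), pair(c, pair(0, c))), pair(pair(m(c, pair(0, 0), c), c), pair(c, 0)))  →  m(c, pair(0, 0), c)   [R1 at ε]
3. m(c, pair(0, 0), c)  →  c   [R5 at ε]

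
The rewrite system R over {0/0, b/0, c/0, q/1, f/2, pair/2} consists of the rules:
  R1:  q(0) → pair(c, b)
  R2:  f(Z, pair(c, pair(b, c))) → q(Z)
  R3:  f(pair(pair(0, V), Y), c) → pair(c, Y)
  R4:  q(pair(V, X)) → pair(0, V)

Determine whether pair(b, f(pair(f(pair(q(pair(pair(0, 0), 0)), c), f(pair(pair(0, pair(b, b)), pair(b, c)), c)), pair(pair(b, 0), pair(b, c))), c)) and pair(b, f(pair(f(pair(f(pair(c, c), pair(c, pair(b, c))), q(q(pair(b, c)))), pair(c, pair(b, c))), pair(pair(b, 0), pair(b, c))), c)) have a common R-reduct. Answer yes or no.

Reduce t₁ = pair(b, f(pair(f(pair(q(pair(pair(0, 0), 0)), c), f(pair(pair(0, pair(b, b)), pair(b, c)), c)), pair(pair(b, 0), pair(b, c))), c)):
1. pair(b, f(pair(f(pair(q(pair(pair(0, 0), 0)), c), f(pair(pair(0, pair(b, b)), pair(b, c)), c)), pair(pair(b, 0), pair(b, c))), c))  →  pair(b, f(pair(f(pair(pair(0, pair(0, 0)), c), f(pair(pair(0, pair(b, b)), pair(b, c)), c)), pair(pair(b, 0), pair(b, c))), c))   [R4 at 2.1.1.1.1]
2. pair(b, f(pair(f(pair(pair(0, pair(0, 0)), c), f(pair(pair(0, pair(b, b)), pair(b, c)), c)), pair(pair(b, 0), pair(b, c))), c))  →  pair(b, f(pair(f(pair(pair(0, pair(0, 0)), c), pair(c, pair(b, c))), pair(pair(b, 0), pair(b, c))), c))   [R3 at 2.1.1.2]
3. pair(b, f(pair(f(pair(pair(0, pair(0, 0)), c), pair(c, pair(b, c))), pair(pair(b, 0), pair(b, c))), c))  →  pair(b, f(pair(q(pair(pair(0, pair(0, 0)), c)), pair(pair(b, 0), pair(b, c))), c))   [R2 at 2.1.1]
4. pair(b, f(pair(q(pair(pair(0, pair(0, 0)), c)), pair(pair(b, 0), pair(b, c))), c))  →  pair(b, f(pair(pair(0, pair(0, pair(0, 0))), pair(pair(b, 0), pair(b, c))), c))   [R4 at 2.1.1]
5. pair(b, f(pair(pair(0, pair(0, pair(0, 0))), pair(pair(b, 0), pair(b, c))), c))  →  pair(b, pair(c, pair(pair(b, 0), pair(b, c))))   [R3 at 2]

Reduce t₂ = pair(b, f(pair(f(pair(f(pair(c, c), pair(c, pair(b, c))), q(q(pair(b, c)))), pair(c, pair(b, c))), pair(pair(b, 0), pair(b, c))), c)):
1. pair(b, f(pair(f(pair(f(pair(c, c), pair(c, pair(b, c))), q(q(pair(b, c)))), pair(c, pair(b, c))), pair(pair(b, 0), pair(b, c))), c))  →  pair(b, f(pair(q(pair(f(pair(c, c), pair(c, pair(b, c))), q(q(pair(b, c))))), pair(pair(b, 0), pair(b, c))), c))   [R2 at 2.1.1]
2. pair(b, f(pair(q(pair(f(pair(c, c), pair(c, pair(b, c))), q(q(pair(b, c))))), pair(pair(b, 0), pair(b, c))), c))  →  pair(b, f(pair(pair(0, f(pair(c, c), pair(c, pair(b, c)))), pair(pair(b, 0), pair(b, c))), c))   [R4 at 2.1.1]
3. pair(b, f(pair(pair(0, f(pair(c, c), pair(c, pair(b, c)))), pair(pair(b, 0), pair(b, c))), c))  →  pair(b, pair(c, pair(pair(b, 0), pair(b, c))))   [R3 at 2]

yes — NF(t₁) = pair(b, pair(c, pair(pair(b, 0), pair(b, c)))), NF(t₂) = pair(b, pair(c, pair(pair(b, 0), pair(b, c))))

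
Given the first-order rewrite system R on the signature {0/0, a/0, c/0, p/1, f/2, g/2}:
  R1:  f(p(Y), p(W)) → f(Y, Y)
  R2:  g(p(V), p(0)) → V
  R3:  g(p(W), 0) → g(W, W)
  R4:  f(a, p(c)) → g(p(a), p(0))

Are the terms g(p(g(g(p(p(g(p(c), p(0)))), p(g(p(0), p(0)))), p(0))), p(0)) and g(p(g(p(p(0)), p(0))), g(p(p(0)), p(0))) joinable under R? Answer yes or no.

no — NF(t₁) = c, NF(t₂) = p(0)

Reduce t₁ = g(p(g(g(p(p(g(p(c), p(0)))), p(g(p(0), p(0)))), p(0))), p(0)):
1. g(p(g(g(p(p(g(p(c), p(0)))), p(g(p(0), p(0)))), p(0))), p(0))  →  g(g(p(p(g(p(c), p(0)))), p(g(p(0), p(0)))), p(0))   [R2 at ε]
2. g(g(p(p(g(p(c), p(0)))), p(g(p(0), p(0)))), p(0))  →  g(g(p(p(c)), p(g(p(0), p(0)))), p(0))   [R2 at 1.1.1.1]
3. g(g(p(p(c)), p(g(p(0), p(0)))), p(0))  →  g(g(p(p(c)), p(0)), p(0))   [R2 at 1.2.1]
4. g(g(p(p(c)), p(0)), p(0))  →  g(p(c), p(0))   [R2 at 1]
5. g(p(c), p(0))  →  c   [R2 at ε]

Reduce t₂ = g(p(g(p(p(0)), p(0))), g(p(p(0)), p(0))):
1. g(p(g(p(p(0)), p(0))), g(p(p(0)), p(0)))  →  g(p(p(0)), g(p(p(0)), p(0)))   [R2 at 1.1]
2. g(p(p(0)), g(p(p(0)), p(0)))  →  g(p(p(0)), p(0))   [R2 at 2]
3. g(p(p(0)), p(0))  →  p(0)   [R2 at ε]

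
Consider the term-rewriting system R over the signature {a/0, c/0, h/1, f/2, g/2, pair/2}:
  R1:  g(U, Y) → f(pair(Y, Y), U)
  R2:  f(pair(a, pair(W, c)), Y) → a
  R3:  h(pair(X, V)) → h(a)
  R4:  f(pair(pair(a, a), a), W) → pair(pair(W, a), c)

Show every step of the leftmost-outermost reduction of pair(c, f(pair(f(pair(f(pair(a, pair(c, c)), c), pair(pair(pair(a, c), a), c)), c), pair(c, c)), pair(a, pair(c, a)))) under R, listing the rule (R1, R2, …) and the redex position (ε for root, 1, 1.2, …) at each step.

pair(c, a)

1. pair(c, f(pair(f(pair(f(pair(a, pair(c, c)), c), pair(pair(pair(a, c), a), c)), c), pair(c, c)), pair(a, pair(c, a))))  →  pair(c, f(pair(f(pair(a, pair(pair(pair(a, c), a), c)), c), pair(c, c)), pair(a, pair(c, a))))   [R2 at 2.1.1.1.1]
2. pair(c, f(pair(f(pair(a, pair(pair(pair(a, c), a), c)), c), pair(c, c)), pair(a, pair(c, a))))  →  pair(c, f(pair(a, pair(c, c)), pair(a, pair(c, a))))   [R2 at 2.1.1]
3. pair(c, f(pair(a, pair(c, c)), pair(a, pair(c, a))))  →  pair(c, a)   [R2 at 2]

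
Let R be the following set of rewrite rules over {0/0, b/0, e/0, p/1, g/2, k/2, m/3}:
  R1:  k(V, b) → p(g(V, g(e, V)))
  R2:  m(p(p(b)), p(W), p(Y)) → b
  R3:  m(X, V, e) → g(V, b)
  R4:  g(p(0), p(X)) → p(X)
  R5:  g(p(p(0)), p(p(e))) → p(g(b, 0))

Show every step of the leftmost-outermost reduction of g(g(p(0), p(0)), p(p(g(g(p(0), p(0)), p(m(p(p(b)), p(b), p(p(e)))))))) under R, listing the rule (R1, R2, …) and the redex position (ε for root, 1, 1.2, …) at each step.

1. g(g(p(0), p(0)), p(p(g(g(p(0), p(0)), p(m(p(p(b)), p(b), p(p(e))))))))  →  g(p(0), p(p(g(g(p(0), p(0)), p(m(p(p(b)), p(b), p(p(e))))))))   [R4 at 1]
2. g(p(0), p(p(g(g(p(0), p(0)), p(m(p(p(b)), p(b), p(p(e))))))))  →  p(p(g(g(p(0), p(0)), p(m(p(p(b)), p(b), p(p(e)))))))   [R4 at ε]
3. p(p(g(g(p(0), p(0)), p(m(p(p(b)), p(b), p(p(e)))))))  →  p(p(g(p(0), p(m(p(p(b)), p(b), p(p(e)))))))   [R4 at 1.1.1]
4. p(p(g(p(0), p(m(p(p(b)), p(b), p(p(e)))))))  →  p(p(p(m(p(p(b)), p(b), p(p(e))))))   [R4 at 1.1]
5. p(p(p(m(p(p(b)), p(b), p(p(e))))))  →  p(p(p(b)))   [R2 at 1.1.1]

p(p(p(b)))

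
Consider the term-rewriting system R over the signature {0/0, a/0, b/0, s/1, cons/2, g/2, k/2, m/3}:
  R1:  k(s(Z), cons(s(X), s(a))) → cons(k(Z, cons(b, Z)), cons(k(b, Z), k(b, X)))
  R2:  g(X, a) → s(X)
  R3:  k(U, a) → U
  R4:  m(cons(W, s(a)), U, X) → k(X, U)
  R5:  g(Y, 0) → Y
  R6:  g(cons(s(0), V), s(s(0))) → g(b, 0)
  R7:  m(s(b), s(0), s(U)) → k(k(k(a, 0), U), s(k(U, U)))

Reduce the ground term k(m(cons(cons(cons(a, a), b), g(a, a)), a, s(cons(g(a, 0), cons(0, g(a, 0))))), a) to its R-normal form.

s(cons(a, cons(0, a)))

1. k(m(cons(cons(cons(a, a), b), g(a, a)), a, s(cons(g(a, 0), cons(0, g(a, 0))))), a)  →  m(cons(cons(cons(a, a), b), g(a, a)), a, s(cons(g(a, 0), cons(0, g(a, 0)))))   [R3 at ε]
2. m(cons(cons(cons(a, a), b), g(a, a)), a, s(cons(g(a, 0), cons(0, g(a, 0)))))  →  m(cons(cons(cons(a, a), b), s(a)), a, s(cons(g(a, 0), cons(0, g(a, 0)))))   [R2 at 1.2]
3. m(cons(cons(cons(a, a), b), s(a)), a, s(cons(g(a, 0), cons(0, g(a, 0)))))  →  k(s(cons(g(a, 0), cons(0, g(a, 0)))), a)   [R4 at ε]
4. k(s(cons(g(a, 0), cons(0, g(a, 0)))), a)  →  s(cons(g(a, 0), cons(0, g(a, 0))))   [R3 at ε]
5. s(cons(g(a, 0), cons(0, g(a, 0))))  →  s(cons(a, cons(0, g(a, 0))))   [R5 at 1.1]
6. s(cons(a, cons(0, g(a, 0))))  →  s(cons(a, cons(0, a)))   [R5 at 1.2.2]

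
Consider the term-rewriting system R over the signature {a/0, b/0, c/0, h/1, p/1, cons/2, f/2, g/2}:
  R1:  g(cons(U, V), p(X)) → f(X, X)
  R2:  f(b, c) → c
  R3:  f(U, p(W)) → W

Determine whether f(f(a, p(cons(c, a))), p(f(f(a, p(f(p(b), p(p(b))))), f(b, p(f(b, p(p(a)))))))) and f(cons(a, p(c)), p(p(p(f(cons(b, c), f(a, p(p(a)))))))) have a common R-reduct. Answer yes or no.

no — NF(t₁) = a, NF(t₂) = p(p(a))

Reduce t₁ = f(f(a, p(cons(c, a))), p(f(f(a, p(f(p(b), p(p(b))))), f(b, p(f(b, p(p(a)))))))):
1. f(f(a, p(cons(c, a))), p(f(f(a, p(f(p(b), p(p(b))))), f(b, p(f(b, p(p(a))))))))  →  f(f(a, p(f(p(b), p(p(b))))), f(b, p(f(b, p(p(a))))))   [R3 at ε]
2. f(f(a, p(f(p(b), p(p(b))))), f(b, p(f(b, p(p(a))))))  →  f(f(p(b), p(p(b))), f(b, p(f(b, p(p(a))))))   [R3 at 1]
3. f(f(p(b), p(p(b))), f(b, p(f(b, p(p(a))))))  →  f(p(b), f(b, p(f(b, p(p(a))))))   [R3 at 1]
4. f(p(b), f(b, p(f(b, p(p(a))))))  →  f(p(b), f(b, p(p(a))))   [R3 at 2]
5. f(p(b), f(b, p(p(a))))  →  f(p(b), p(a))   [R3 at 2]
6. f(p(b), p(a))  →  a   [R3 at ε]

Reduce t₂ = f(cons(a, p(c)), p(p(p(f(cons(b, c), f(a, p(p(a)))))))):
1. f(cons(a, p(c)), p(p(p(f(cons(b, c), f(a, p(p(a))))))))  →  p(p(f(cons(b, c), f(a, p(p(a))))))   [R3 at ε]
2. p(p(f(cons(b, c), f(a, p(p(a))))))  →  p(p(f(cons(b, c), p(a))))   [R3 at 1.1.2]
3. p(p(f(cons(b, c), p(a))))  →  p(p(a))   [R3 at 1.1]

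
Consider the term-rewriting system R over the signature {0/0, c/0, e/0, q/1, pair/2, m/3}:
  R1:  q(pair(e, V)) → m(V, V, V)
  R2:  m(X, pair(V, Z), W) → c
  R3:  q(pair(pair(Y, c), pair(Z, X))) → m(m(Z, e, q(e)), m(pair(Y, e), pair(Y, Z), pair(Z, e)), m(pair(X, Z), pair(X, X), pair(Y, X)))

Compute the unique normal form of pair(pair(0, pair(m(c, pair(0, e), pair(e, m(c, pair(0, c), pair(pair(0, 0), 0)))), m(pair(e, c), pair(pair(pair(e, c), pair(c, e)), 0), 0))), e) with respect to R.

1. pair(pair(0, pair(m(c, pair(0, e), pair(e, m(c, pair(0, c), pair(pair(0, 0), 0)))), m(pair(e, c), pair(pair(pair(e, c), pair(c, e)), 0), 0))), e)  →  pair(pair(0, pair(c, m(pair(e, c), pair(pair(pair(e, c), pair(c, e)), 0), 0))), e)   [R2 at 1.2.1]
2. pair(pair(0, pair(c, m(pair(e, c), pair(pair(pair(e, c), pair(c, e)), 0), 0))), e)  →  pair(pair(0, pair(c, c)), e)   [R2 at 1.2.2]

pair(pair(0, pair(c, c)), e)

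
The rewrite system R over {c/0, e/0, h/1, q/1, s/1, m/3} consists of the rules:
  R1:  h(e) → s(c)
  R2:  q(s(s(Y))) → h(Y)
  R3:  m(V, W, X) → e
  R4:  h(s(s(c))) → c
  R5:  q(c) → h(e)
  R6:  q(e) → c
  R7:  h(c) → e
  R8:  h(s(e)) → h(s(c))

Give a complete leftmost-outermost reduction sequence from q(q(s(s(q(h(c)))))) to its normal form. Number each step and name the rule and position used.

c

1. q(q(s(s(q(h(c))))))  →  q(h(q(h(c))))   [R2 at 1]
2. q(h(q(h(c))))  →  q(h(q(e)))   [R7 at 1.1.1]
3. q(h(q(e)))  →  q(h(c))   [R6 at 1.1]
4. q(h(c))  →  q(e)   [R7 at 1]
5. q(e)  →  c   [R6 at ε]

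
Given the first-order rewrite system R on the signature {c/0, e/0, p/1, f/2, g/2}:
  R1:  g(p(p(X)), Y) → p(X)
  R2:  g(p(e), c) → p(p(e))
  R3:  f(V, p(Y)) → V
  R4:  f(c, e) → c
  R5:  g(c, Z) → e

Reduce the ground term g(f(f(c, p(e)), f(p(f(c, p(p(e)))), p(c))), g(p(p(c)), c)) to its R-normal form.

1. g(f(f(c, p(e)), f(p(f(c, p(p(e)))), p(c))), g(p(p(c)), c))  →  g(f(c, f(p(f(c, p(p(e)))), p(c))), g(p(p(c)), c))   [R3 at 1.1]
2. g(f(c, f(p(f(c, p(p(e)))), p(c))), g(p(p(c)), c))  →  g(f(c, p(f(c, p(p(e))))), g(p(p(c)), c))   [R3 at 1.2]
3. g(f(c, p(f(c, p(p(e))))), g(p(p(c)), c))  →  g(c, g(p(p(c)), c))   [R3 at 1]
4. g(c, g(p(p(c)), c))  →  e   [R5 at ε]

e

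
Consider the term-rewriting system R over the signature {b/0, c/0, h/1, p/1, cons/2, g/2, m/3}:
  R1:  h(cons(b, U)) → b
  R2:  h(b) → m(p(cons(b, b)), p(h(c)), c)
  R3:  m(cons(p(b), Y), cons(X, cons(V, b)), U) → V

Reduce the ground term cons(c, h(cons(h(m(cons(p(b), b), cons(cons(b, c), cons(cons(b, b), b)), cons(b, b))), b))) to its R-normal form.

cons(c, b)

1. cons(c, h(cons(h(m(cons(p(b), b), cons(cons(b, c), cons(cons(b, b), b)), cons(b, b))), b)))  →  cons(c, h(cons(h(cons(b, b)), b)))   [R3 at 2.1.1.1]
2. cons(c, h(cons(h(cons(b, b)), b)))  →  cons(c, h(cons(b, b)))   [R1 at 2.1.1]
3. cons(c, h(cons(b, b)))  →  cons(c, b)   [R1 at 2]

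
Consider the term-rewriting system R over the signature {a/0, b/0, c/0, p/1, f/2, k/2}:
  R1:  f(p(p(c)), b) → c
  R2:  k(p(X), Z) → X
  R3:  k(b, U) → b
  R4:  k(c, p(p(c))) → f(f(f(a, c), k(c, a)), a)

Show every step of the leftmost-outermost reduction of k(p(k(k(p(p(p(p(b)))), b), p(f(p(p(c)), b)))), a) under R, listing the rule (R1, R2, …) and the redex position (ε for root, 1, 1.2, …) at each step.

p(p(b))

1. k(p(k(k(p(p(p(p(b)))), b), p(f(p(p(c)), b)))), a)  →  k(k(p(p(p(p(b)))), b), p(f(p(p(c)), b)))   [R2 at ε]
2. k(k(p(p(p(p(b)))), b), p(f(p(p(c)), b)))  →  k(p(p(p(b))), p(f(p(p(c)), b)))   [R2 at 1]
3. k(p(p(p(b))), p(f(p(p(c)), b)))  →  p(p(b))   [R2 at ε]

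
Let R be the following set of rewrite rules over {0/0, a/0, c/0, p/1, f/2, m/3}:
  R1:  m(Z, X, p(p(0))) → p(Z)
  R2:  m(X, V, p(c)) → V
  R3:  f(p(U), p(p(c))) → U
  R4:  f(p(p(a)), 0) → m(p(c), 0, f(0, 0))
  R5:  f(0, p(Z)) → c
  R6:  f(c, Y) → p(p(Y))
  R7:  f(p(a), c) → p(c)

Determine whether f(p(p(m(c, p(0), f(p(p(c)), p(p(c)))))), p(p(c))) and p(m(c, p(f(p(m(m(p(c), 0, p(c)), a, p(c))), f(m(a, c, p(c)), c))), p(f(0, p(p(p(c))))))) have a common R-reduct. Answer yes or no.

Reduce t₁ = f(p(p(m(c, p(0), f(p(p(c)), p(p(c)))))), p(p(c))):
1. f(p(p(m(c, p(0), f(p(p(c)), p(p(c)))))), p(p(c)))  →  p(m(c, p(0), f(p(p(c)), p(p(c)))))   [R3 at ε]
2. p(m(c, p(0), f(p(p(c)), p(p(c)))))  →  p(m(c, p(0), p(c)))   [R3 at 1.3]
3. p(m(c, p(0), p(c)))  →  p(p(0))   [R2 at 1]

Reduce t₂ = p(m(c, p(f(p(m(m(p(c), 0, p(c)), a, p(c))), f(m(a, c, p(c)), c))), p(f(0, p(p(p(c))))))):
1. p(m(c, p(f(p(m(m(p(c), 0, p(c)), a, p(c))), f(m(a, c, p(c)), c))), p(f(0, p(p(p(c)))))))  →  p(m(c, p(f(p(a), f(m(a, c, p(c)), c))), p(f(0, p(p(p(c)))))))   [R2 at 1.2.1.1.1]
2. p(m(c, p(f(p(a), f(m(a, c, p(c)), c))), p(f(0, p(p(p(c)))))))  →  p(m(c, p(f(p(a), f(c, c))), p(f(0, p(p(p(c)))))))   [R2 at 1.2.1.2.1]
3. p(m(c, p(f(p(a), f(c, c))), p(f(0, p(p(p(c)))))))  →  p(m(c, p(f(p(a), p(p(c)))), p(f(0, p(p(p(c)))))))   [R6 at 1.2.1.2]
4. p(m(c, p(f(p(a), p(p(c)))), p(f(0, p(p(p(c)))))))  →  p(m(c, p(a), p(f(0, p(p(p(c)))))))   [R3 at 1.2.1]
5. p(m(c, p(a), p(f(0, p(p(p(c)))))))  →  p(m(c, p(a), p(c)))   [R5 at 1.3.1]
6. p(m(c, p(a), p(c)))  →  p(p(a))   [R2 at 1]

no — NF(t₁) = p(p(0)), NF(t₂) = p(p(a))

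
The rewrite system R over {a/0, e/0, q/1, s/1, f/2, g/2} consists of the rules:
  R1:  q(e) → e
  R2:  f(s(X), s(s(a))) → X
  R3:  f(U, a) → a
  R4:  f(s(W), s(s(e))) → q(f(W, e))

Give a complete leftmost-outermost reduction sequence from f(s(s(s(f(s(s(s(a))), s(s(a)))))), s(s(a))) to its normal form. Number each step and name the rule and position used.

s(s(s(s(a))))

1. f(s(s(s(f(s(s(s(a))), s(s(a)))))), s(s(a)))  →  s(s(f(s(s(s(a))), s(s(a)))))   [R2 at ε]
2. s(s(f(s(s(s(a))), s(s(a)))))  →  s(s(s(s(a))))   [R2 at 1.1]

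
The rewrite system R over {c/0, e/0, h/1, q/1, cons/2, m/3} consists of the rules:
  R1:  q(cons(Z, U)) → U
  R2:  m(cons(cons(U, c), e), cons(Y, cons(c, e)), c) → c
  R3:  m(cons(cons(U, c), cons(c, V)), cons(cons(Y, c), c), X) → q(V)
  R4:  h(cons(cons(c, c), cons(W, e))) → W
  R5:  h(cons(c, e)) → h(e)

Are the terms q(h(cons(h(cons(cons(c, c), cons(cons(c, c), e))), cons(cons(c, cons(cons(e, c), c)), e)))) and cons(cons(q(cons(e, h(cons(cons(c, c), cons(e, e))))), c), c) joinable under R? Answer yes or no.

Reduce t₁ = q(h(cons(h(cons(cons(c, c), cons(cons(c, c), e))), cons(cons(c, cons(cons(e, c), c)), e)))):
1. q(h(cons(h(cons(cons(c, c), cons(cons(c, c), e))), cons(cons(c, cons(cons(e, c), c)), e))))  →  q(h(cons(cons(c, c), cons(cons(c, cons(cons(e, c), c)), e))))   [R4 at 1.1.1]
2. q(h(cons(cons(c, c), cons(cons(c, cons(cons(e, c), c)), e))))  →  q(cons(c, cons(cons(e, c), c)))   [R4 at 1]
3. q(cons(c, cons(cons(e, c), c)))  →  cons(cons(e, c), c)   [R1 at ε]

Reduce t₂ = cons(cons(q(cons(e, h(cons(cons(c, c), cons(e, e))))), c), c):
1. cons(cons(q(cons(e, h(cons(cons(c, c), cons(e, e))))), c), c)  →  cons(cons(h(cons(cons(c, c), cons(e, e))), c), c)   [R1 at 1.1]
2. cons(cons(h(cons(cons(c, c), cons(e, e))), c), c)  →  cons(cons(e, c), c)   [R4 at 1.1]

yes — NF(t₁) = cons(cons(e, c), c), NF(t₂) = cons(cons(e, c), c)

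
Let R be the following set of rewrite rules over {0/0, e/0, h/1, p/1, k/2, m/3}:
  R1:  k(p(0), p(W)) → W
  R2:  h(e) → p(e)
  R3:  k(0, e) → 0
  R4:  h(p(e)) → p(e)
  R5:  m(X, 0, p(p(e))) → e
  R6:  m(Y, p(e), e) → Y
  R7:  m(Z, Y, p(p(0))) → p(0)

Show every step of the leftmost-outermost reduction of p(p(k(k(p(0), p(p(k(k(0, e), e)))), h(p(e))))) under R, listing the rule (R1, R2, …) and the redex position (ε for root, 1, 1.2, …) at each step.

p(p(e))

1. p(p(k(k(p(0), p(p(k(k(0, e), e)))), h(p(e)))))  →  p(p(k(p(k(k(0, e), e)), h(p(e)))))   [R1 at 1.1.1]
2. p(p(k(p(k(k(0, e), e)), h(p(e)))))  →  p(p(k(p(k(0, e)), h(p(e)))))   [R3 at 1.1.1.1.1]
3. p(p(k(p(k(0, e)), h(p(e)))))  →  p(p(k(p(0), h(p(e)))))   [R3 at 1.1.1.1]
4. p(p(k(p(0), h(p(e)))))  →  p(p(k(p(0), p(e))))   [R4 at 1.1.2]
5. p(p(k(p(0), p(e))))  →  p(p(e))   [R1 at 1.1]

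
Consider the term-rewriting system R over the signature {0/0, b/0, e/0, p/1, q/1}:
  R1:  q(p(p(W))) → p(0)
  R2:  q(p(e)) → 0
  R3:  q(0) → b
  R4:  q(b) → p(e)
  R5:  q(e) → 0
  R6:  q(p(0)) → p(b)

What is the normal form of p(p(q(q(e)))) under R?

1. p(p(q(q(e))))  →  p(p(q(0)))   [R5 at 1.1.1]
2. p(p(q(0)))  →  p(p(b))   [R3 at 1.1]

p(p(b))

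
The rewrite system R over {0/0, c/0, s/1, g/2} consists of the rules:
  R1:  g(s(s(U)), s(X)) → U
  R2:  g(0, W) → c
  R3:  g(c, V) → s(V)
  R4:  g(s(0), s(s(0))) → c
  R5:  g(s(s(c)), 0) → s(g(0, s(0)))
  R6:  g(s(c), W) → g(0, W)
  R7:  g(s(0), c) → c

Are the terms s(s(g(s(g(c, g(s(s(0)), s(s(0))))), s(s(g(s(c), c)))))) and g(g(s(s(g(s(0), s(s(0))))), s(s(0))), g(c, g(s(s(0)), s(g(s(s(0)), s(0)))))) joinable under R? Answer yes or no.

yes — NF(t₁) = s(s(0)), NF(t₂) = s(s(0))

Reduce t₁ = s(s(g(s(g(c, g(s(s(0)), s(s(0))))), s(s(g(s(c), c)))))):
1. s(s(g(s(g(c, g(s(s(0)), s(s(0))))), s(s(g(s(c), c))))))  →  s(s(g(s(s(g(s(s(0)), s(s(0))))), s(s(g(s(c), c))))))   [R3 at 1.1.1.1]
2. s(s(g(s(s(g(s(s(0)), s(s(0))))), s(s(g(s(c), c))))))  →  s(s(g(s(s(0)), s(s(0)))))   [R1 at 1.1]
3. s(s(g(s(s(0)), s(s(0)))))  →  s(s(0))   [R1 at 1.1]

Reduce t₂ = g(g(s(s(g(s(0), s(s(0))))), s(s(0))), g(c, g(s(s(0)), s(g(s(s(0)), s(0)))))):
1. g(g(s(s(g(s(0), s(s(0))))), s(s(0))), g(c, g(s(s(0)), s(g(s(s(0)), s(0))))))  →  g(g(s(0), s(s(0))), g(c, g(s(s(0)), s(g(s(s(0)), s(0))))))   [R1 at 1]
2. g(g(s(0), s(s(0))), g(c, g(s(s(0)), s(g(s(s(0)), s(0))))))  →  g(c, g(c, g(s(s(0)), s(g(s(s(0)), s(0))))))   [R4 at 1]
3. g(c, g(c, g(s(s(0)), s(g(s(s(0)), s(0))))))  →  s(g(c, g(s(s(0)), s(g(s(s(0)), s(0))))))   [R3 at ε]
4. s(g(c, g(s(s(0)), s(g(s(s(0)), s(0))))))  →  s(s(g(s(s(0)), s(g(s(s(0)), s(0))))))   [R3 at 1]
5. s(s(g(s(s(0)), s(g(s(s(0)), s(0))))))  →  s(s(0))   [R1 at 1.1]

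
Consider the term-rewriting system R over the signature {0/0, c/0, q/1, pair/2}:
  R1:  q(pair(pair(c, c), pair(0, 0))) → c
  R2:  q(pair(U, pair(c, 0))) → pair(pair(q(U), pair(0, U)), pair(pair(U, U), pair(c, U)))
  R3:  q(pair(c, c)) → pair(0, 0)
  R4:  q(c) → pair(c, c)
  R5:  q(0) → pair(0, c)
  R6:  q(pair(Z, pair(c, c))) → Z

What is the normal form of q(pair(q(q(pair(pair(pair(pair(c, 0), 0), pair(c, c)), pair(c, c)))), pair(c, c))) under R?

pair(pair(c, 0), 0)

1. q(pair(q(q(pair(pair(pair(pair(c, 0), 0), pair(c, c)), pair(c, c)))), pair(c, c)))  →  q(q(pair(pair(pair(pair(c, 0), 0), pair(c, c)), pair(c, c))))   [R6 at ε]
2. q(q(pair(pair(pair(pair(c, 0), 0), pair(c, c)), pair(c, c))))  →  q(pair(pair(pair(c, 0), 0), pair(c, c)))   [R6 at 1]
3. q(pair(pair(pair(c, 0), 0), pair(c, c)))  →  pair(pair(c, 0), 0)   [R6 at ε]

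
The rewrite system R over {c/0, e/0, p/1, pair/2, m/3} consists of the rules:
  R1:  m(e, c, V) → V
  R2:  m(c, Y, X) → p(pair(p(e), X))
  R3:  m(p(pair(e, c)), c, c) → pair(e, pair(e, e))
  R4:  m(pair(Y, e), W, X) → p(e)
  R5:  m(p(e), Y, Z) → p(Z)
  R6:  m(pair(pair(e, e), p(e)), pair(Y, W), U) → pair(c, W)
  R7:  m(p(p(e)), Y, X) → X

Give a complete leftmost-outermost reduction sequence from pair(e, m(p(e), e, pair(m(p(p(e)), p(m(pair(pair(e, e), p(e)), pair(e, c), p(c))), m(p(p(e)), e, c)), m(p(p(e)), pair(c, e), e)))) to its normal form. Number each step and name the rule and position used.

1. pair(e, m(p(e), e, pair(m(p(p(e)), p(m(pair(pair(e, e), p(e)), pair(e, c), p(c))), m(p(p(e)), e, c)), m(p(p(e)), pair(c, e), e))))  →  pair(e, p(pair(m(p(p(e)), p(m(pair(pair(e, e), p(e)), pair(e, c), p(c))), m(p(p(e)), e, c)), m(p(p(e)), pair(c, e), e))))   [R5 at 2]
2. pair(e, p(pair(m(p(p(e)), p(m(pair(pair(e, e), p(e)), pair(e, c), p(c))), m(p(p(e)), e, c)), m(p(p(e)), pair(c, e), e))))  →  pair(e, p(pair(m(p(p(e)), e, c), m(p(p(e)), pair(c, e), e))))   [R7 at 2.1.1]
3. pair(e, p(pair(m(p(p(e)), e, c), m(p(p(e)), pair(c, e), e))))  →  pair(e, p(pair(c, m(p(p(e)), pair(c, e), e))))   [R7 at 2.1.1]
4. pair(e, p(pair(c, m(p(p(e)), pair(c, e), e))))  →  pair(e, p(pair(c, e)))   [R7 at 2.1.2]

pair(e, p(pair(c, e)))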